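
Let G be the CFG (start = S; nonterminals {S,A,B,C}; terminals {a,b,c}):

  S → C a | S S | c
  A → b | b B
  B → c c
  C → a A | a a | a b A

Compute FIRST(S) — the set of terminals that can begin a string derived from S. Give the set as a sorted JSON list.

Compute FIRST by fixpoint:
[1]
  A via A→b: +{b}
  B via B→c c: +{c}
  C via C→a A: +{a}
  S via S→C a: +{a}
  S via S→c: +{c}
  FIRST[S]={a,c}  FIRST[A]={b}  FIRST[B]={c}  FIRST[C]={a}
[2] (no change)
  FIRST[S]={a,c}  FIRST[A]={b}  FIRST[B]={c}  FIRST[C]={a}

FIRST(S) = ["a", "c"]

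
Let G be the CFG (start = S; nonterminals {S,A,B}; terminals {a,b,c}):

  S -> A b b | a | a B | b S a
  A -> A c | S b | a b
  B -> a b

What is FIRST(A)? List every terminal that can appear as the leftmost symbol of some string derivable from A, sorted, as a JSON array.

FIRST sets, iterate to fixpoint:
[1]
  A via A→a b: +{a}
  B via B→a b: +{a}
  S via S→A b b: +{a}
  S via S→b S a: +{b}
  FIRST(S)={a,b}  FIRST(A)={a}  FIRST(B)={a}
[2]
  A via A→S b: +{b}
  FIRST(S)={a,b}  FIRST(A)={a,b}  FIRST(B)={a}
[3] (stable)
  FIRST(S)={a,b}  FIRST(A)={a,b}  FIRST(B)={a}

FIRST(A) = ["a", "b"]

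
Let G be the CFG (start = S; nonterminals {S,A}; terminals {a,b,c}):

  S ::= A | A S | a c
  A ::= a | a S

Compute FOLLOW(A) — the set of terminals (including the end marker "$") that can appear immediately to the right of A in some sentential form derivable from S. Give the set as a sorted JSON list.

Compute FIRST by fixpoint:
[1]
  A via A→a: +{a}
  S via S→A: +{a}
  FIRST[S]={a}  FIRST[A]={a}
[2] — fixpoint
  FIRST[S]={a}  FIRST[A]={a}

FOLLOW iteration:
FOLLOW(S) := {$}
iter 1:
  S→A: FOLLOW(A) ⊇ FOLLOW(S) ⊇ {$}; new: +{$}
  S→A S: FOLLOW(A) ⊇ FIRST(S) = {a}; new: +{a}
  FOLLOW[S]={$}  FOLLOW[A]={$,a}
iter 2:
  A→a S: FOLLOW(S) ⊇ FOLLOW(A) ⊇ {$,a}; new: +{a}
  FOLLOW[S]={$,a}  FOLLOW[A]={$,a}
iter 3: (no change)
  FOLLOW[S]={$,a}  FOLLOW[A]={$,a}

FOLLOW(A) = ["$", "a"]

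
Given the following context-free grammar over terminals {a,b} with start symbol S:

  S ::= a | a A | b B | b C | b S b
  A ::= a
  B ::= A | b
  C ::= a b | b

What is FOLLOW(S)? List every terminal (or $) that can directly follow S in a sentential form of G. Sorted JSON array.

FIRST sets, iterate to fixpoint:
round 1:
  A via A→a: +{a}
  B via B→A: +{a}
  B via B→b: +{b}
  C via C→a b: +{a}
  C via C→b: +{b}
  S via S→a: +{a}
  S via S→b B: +{b}
  FIRST(S)={a,b}  FIRST(A)={a}  FIRST(B)={a,b}  FIRST(C)={a,b}
round 2: (stable)
  FIRST(S)={a,b}  FIRST(A)={a}  FIRST(B)={a,b}  FIRST(C)={a,b}

Compute FOLLOW by fixpoint:
FOLLOW(S) := {$}
iter 1:
  S→a A: FOLLOW(A) ⊇ FOLLOW(S) ⊇ {$}; new: +{$}
  S→b B: FOLLOW(B) ⊇ FOLLOW(S) ⊇ {$}; new: +{$}
  S→b C: FOLLOW(C) ⊇ FOLLOW(S) ⊇ {$}; new: +{$}
  S→b S b: FOLLOW(S) ⊇ FIRST(b) = {b}; new: +{b}
  FOLLOW(S)={$,b}  FOLLOW(A)={$}  FOLLOW(B)={$}  FOLLOW(C)={$}
iter 2:
  S→a A: FOLLOW(A) ⊇ FOLLOW(S) ⊇ {$,b}; new: +{b}
  S→b B: FOLLOW(B) ⊇ FOLLOW(S) ⊇ {$,b}; new: +{b}
  S→b C: FOLLOW(C) ⊇ FOLLOW(S) ⊇ {$,b}; new: +{b}
  FOLLOW(S)={$,b}  FOLLOW(A)={$,b}  FOLLOW(B)={$,b}  FOLLOW(C)={$,b}
iter 3: (stable)
  FOLLOW(S)={$,b}  FOLLOW(A)={$,b}  FOLLOW(B)={$,b}  FOLLOW(C)={$,b}

FOLLOW(S) = ["$", "b"]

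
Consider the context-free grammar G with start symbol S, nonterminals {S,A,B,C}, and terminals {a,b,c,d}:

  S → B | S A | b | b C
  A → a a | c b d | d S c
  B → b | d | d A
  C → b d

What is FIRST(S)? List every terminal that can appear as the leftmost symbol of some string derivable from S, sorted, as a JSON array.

FIRST sets, iterate to fixpoint:
[1]
  A via A→a a: +{a}
  A via A→c b d: +{c}
  A via A→d S c: +{d}
  B via B→b: +{b}
  B via B→d: +{d}
  C via C→b d: +{b}
  S via S→B: +{b,d}
  S: {b,d}  A: {a,c,d}  B: {b,d}  C: {b}
[2] (no change)
  S: {b,d}  A: {a,c,d}  B: {b,d}  C: {b}

FIRST(S) = ["b", "d"]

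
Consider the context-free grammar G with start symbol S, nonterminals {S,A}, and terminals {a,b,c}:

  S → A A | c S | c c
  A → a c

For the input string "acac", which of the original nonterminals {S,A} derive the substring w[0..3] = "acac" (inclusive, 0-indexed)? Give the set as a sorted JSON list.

CNF form of G:
  S -> A A | T1 S | T1 T1
  A -> T0 T1
  T0 -> a
  T1 -> c

Fill CYK table bottom-up, restricted to cells inside w[0..3]:
  T[0,0] 'a' = {T0}  orig:{}
  T[1,1] 'c' = {T1}  orig:{}
  T[2,2] 'a' = {T0}  orig:{}
  T[3,3] 'c' = {T1}  orig:{}
  T[0,1] 'ac' = {A}
  T[1,2] 'ca' = ∅
  T[2,3] 'ac' = {A}
  T[0,2] 'aca' = ∅
  T[1,3] 'cac' = ∅
  T[0,3] 'acac' = {S}

Original NTs in T[0,3] deriving "acac": ["S"]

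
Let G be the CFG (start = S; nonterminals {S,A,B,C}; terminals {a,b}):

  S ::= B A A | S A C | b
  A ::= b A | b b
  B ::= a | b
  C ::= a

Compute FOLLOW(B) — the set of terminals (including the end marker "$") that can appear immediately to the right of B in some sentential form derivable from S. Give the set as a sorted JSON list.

FIRST iteration:
round 1:
  A via A→b A: +{b}
  B via B→a: +{a}
  B via B→b: +{b}
  C via C→a: +{a}
  S via S→B A A: +{a,b}
  S: {a,b}  A: {b}  B: {a,b}  C: {a}
round 2: (no change)
  S: {a,b}  A: {b}  B: {a,b}  C: {a}

Compute FOLLOW by fixpoint:
FOLLOW(S) := {$}
pass 1:
  S→B A A: FOLLOW(B) ⊇ FIRST(A) = {b}; new: +{b}
  S→B A A: FOLLOW(A) ⊇ FIRST(A) = {b}; new: +{b}
  S→B A A: FOLLOW(A) ⊇ FOLLOW(S) ⊇ {$}; new: +{$}
  S→S A C: FOLLOW(S) ⊇ FIRST(A) = {b}; new: +{b}
  S→S A C: FOLLOW(A) ⊇ FIRST(C) = {a}; new: +{a}
  S→S A C: FOLLOW(C) ⊇ FOLLOW(S) ⊇ {$,b}; new: +{$,b}
  S: {$,b}  A: {$,a,b}  B: {b}  C: {$,b}
pass 2: (stable)
  S: {$,b}  A: {$,a,b}  B: {b}  C: {$,b}

FOLLOW(B) = ["b"]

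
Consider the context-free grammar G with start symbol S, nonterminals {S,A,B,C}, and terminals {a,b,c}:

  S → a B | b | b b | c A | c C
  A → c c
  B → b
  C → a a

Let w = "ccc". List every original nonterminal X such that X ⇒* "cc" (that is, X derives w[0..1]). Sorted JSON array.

Convert to CNF:
  S -> T0 A | T0 C | T1 B | T2 T2 | b
  A -> T0 T0
  B -> b
  C -> T1 T1
  T0 -> c
  T1 -> a
  T2 -> b

Fill CYK table bottom-up — only the sub-triangle for w[0..1]:
  [0..0]={T0}  "c"  orig:{}
  [1..1]={T0}  "c"  orig:{}
  [0..1]={A}  "cc"

Original NTs in T[0,1] deriving "cc": ["A"]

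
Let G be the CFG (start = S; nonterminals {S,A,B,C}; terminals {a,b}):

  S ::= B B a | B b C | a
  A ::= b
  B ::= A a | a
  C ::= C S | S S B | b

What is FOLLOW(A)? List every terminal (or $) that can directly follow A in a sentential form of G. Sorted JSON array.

FIRST iteration:
iter 1:
  A via A→b: +{b}
  B via B→A a: +{b}
  B via B→a: +{a}
  C via C→b: +{b}
  S via S→B B a: +{a,b}
  FIRST(S)={a,b}  FIRST(A)={b}  FIRST(B)={a,b}  FIRST(C)={b}
iter 2:
  C via C→S S B: +{a}
  FIRST(S)={a,b}  FIRST(A)={b}  FIRST(B)={a,b}  FIRST(C)={a,b}
iter 3: done
  FIRST(S)={a,b}  FIRST(A)={b}  FIRST(B)={a,b}  FIRST(C)={a,b}

FOLLOW sets:
seed FOLLOW(S) with $
[1]
  B→A a: FOLLOW(A) ⊇ FIRST(a) = {a}; new: +{a}
  C→C S: FOLLOW(C) ⊇ FIRST(S) = {a,b}; new: +{a,b}
  C→C S: FOLLOW(S) ⊇ FOLLOW(C) ⊇ {a,b}; new: +{a,b}
  C→S S B: FOLLOW(B) ⊇ FOLLOW(C) ⊇ {a,b}; new: +{a,b}
  S→B b C: FOLLOW(C) ⊇ FOLLOW(S) ⊇ {$,a,b}; new: +{$}
  FOLLOW(S)={$,a,b}  FOLLOW(A)={a}  FOLLOW(B)={a,b}  FOLLOW(C)={$,a,b}
[2]
  C→S S B: FOLLOW(B) ⊇ FOLLOW(C) ⊇ {$,a,b}; new: +{$}
  FOLLOW(S)={$,a,b}  FOLLOW(A)={a}  FOLLOW(B)={$,a,b}  FOLLOW(C)={$,a,b}
[3] done
  FOLLOW(S)={$,a,b}  FOLLOW(A)={a}  FOLLOW(B)={$,a,b}  FOLLOW(C)={$,a,b}

FOLLOW(A) = ["a"]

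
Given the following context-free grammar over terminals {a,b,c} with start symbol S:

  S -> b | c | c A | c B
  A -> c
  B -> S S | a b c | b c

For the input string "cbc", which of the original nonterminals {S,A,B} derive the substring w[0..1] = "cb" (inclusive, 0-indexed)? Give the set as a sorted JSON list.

CNF form of G:
  S -> T2 A | T2 B | b | c
  A -> c
  B -> S S | T0 X3 | T1 T2
  T0 -> a
  T1 -> b
  T2 -> c
  X3 -> T1 T2

CYK fill, restricted to cells inside w[0..1]:
  [0..0]={A,S,T2}  "c"  orig:{A,S}
  [1..1]={S,T1}  "b"  orig:{S}
  [0..1]={B}  "cb"

Original NTs in T[0,1] deriving "cb": ["B"]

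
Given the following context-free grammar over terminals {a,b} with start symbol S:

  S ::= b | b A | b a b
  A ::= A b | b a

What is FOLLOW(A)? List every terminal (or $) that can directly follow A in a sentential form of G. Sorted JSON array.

FIRST iteration:
round 1:
  A via A→b a: +{b}
  S via S→b: +{b}
  FIRST(S)={b}  FIRST(A)={b}
round 2: done
  FIRST(S)={b}  FIRST(A)={b}

FOLLOW iteration:
seed FOLLOW(S) with $
iter 1:
  A→A b: FOLLOW(A) ⊇ FIRST(b) = {b}; new: +{b}
  S→b A: FOLLOW(A) ⊇ FOLLOW(S) ⊇ {$}; new: +{$}
  FOLLOW[S]={$}  FOLLOW[A]={$,b}
iter 2: (stable)
  FOLLOW[S]={$}  FOLLOW[A]={$,b}

FOLLOW(A) = ["$", "b"]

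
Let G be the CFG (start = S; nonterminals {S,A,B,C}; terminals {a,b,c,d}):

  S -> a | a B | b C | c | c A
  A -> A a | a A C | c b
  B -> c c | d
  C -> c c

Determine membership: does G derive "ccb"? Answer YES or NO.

Convert to CNF:
  S -> T0 B | T1 A | T2 C | a | c
  A -> A T0 | T0 X3 | T1 T2
  B -> T1 T1 | d
  C -> T1 T1
  T0 -> a
  T1 -> c
  T2 -> b
  X3 -> A C

Fill CYK table bottom-up:
  T[0,0] 'c' = {S,T1}  orig:{S}
  T[1,1] 'c' = {S,T1}  orig:{S}
  T[2,2] 'b' = {T2}  orig:{}
  T[0,1] 'cc' = {B,C}
  T[1,2] 'cb' = {A}
  T[0,2] 'ccb' = {S}

S ∈ T[0,2] ⇒ YES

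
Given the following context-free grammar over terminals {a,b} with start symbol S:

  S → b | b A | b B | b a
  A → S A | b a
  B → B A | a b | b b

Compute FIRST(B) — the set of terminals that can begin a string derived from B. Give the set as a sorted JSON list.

FIRST iteration:
iter 1:
  A via A→b a: +{b}
  B via B→a b: +{a}
  B via B→b b: +{b}
  S via S→b: +{b}
  FIRST[S]={b}  FIRST[A]={b}  FIRST[B]={a,b}
iter 2: (no change)
  FIRST[S]={b}  FIRST[A]={b}  FIRST[B]={a,b}

FIRST(B) = ["a", "b"]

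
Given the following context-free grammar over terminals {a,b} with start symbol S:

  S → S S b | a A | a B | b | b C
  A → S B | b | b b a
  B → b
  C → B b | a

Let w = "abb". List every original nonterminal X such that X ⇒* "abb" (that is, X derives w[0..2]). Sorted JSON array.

Convert to CNF:
  S -> S X3 | T0 C | T1 A | T1 B | b
  A -> S B | T0 X2 | b
  B -> b
  C -> B T0 | a
  T0 -> b
  T1 -> a
  X2 -> T0 T1
  X3 -> S T0

CYK fill, restricted to cells inside w[0..2]:
  [0..0]={C,T1}  "a"  orig:{C}
  [1..1]={A,B,S,T0}  "b"  orig:{A,B,S}
  [2..2]={A,B,S,T0}  "b"  orig:{A,B,S}
  [0..1]={S}  "ab"
  [1..2]={A,C,X3}  "bb"  orig:{A,C}
  [0..2]={A,S,X3}  "abb"  orig:{A,S}

Original NTs in T[0,2] deriving "abb": ["A", "S"]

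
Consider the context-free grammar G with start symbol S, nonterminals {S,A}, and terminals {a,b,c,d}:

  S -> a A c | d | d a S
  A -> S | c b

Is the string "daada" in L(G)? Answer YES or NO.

CNF form of G:
  S -> T0 X6 | T3 X7 | d
  A -> T0 X4 | T1 T2 | T3 X5 | d
  T0 -> a
  T1 -> c
  T2 -> b
  T3 -> d
  X4 -> A T1
  X5 -> T0 S
  X6 -> A T1
  X7 -> T0 S

CYK fill:
  T[0,0] 'd' = {A,S,T3}  orig:{A,S}
  T[1,1] 'a' = {T0}  orig:{}
  T[2,2] 'a' = {T0}  orig:{}
  T[3,3] 'd' = {A,S,T3}  orig:{A,S}
  T[4,4] 'a' = {T0}  orig:{}
  T[0,1] 'da' = ∅
  T[1,2] 'aa' = ∅
  T[2,3] 'ad' = {X5,X7}  orig:{}
  T[3,4] 'da' = ∅
  T[0,2] 'daa' = ∅
  T[1,3] 'aad' = ∅
  T[2,4] 'ada' = ∅
  T[0,3] 'daad' = ∅
  T[1,4] 'aada' = ∅
  T[0,4] 'daada' = ∅

S ∉ T[0,4] ⇒ NO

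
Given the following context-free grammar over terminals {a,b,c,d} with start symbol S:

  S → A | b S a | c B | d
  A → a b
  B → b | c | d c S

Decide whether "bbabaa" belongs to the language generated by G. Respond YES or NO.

CNF form of G:
  S -> T0 T1 | T1 X5 | T3 B | d
  A -> T0 T1
  B -> T2 X4 | b | c
  T0 -> a
  T1 -> b
  T2 -> d
  T3 -> c
  X4 -> T3 S
  X5 -> S T0

CYK table (by increasing span):
  T[0,0] 'b' = {B,T1}  orig:{B}
  T[1,1] 'b' = {B,T1}  orig:{B}
  T[2,2] 'a' = {T0}  orig:{}
  T[3,3] 'b' = {B,T1}  orig:{B}
  T[4,4] 'a' = {T0}  orig:{}
  T[5,5] 'a' = {T0}  orig:{}
  T[0,1] 'bb' = ∅
  T[1,2] 'ba' = ∅
  T[2,3] 'ab' = {A,S}
  T[3,4] 'ba' = ∅
  T[4,5] 'aa' = ∅
  T[0,2] 'bba' = ∅
  T[1,3] 'bab' = ∅
  T[2,4] 'aba' = {X5}  orig:{}
  T[3,5] 'baa' = ∅
  T[0,3] 'bbab' = ∅
  T[1,4] 'baba' = {S}
  T[2,5] 'abaa' = ∅
  T[0,4] 'bbaba' = ∅
  T[1,5] 'babaa' = {X5}  orig:{}
  T[0,5] 'bbabaa' = {S}

S ∈ T[0,5] ⇒ YES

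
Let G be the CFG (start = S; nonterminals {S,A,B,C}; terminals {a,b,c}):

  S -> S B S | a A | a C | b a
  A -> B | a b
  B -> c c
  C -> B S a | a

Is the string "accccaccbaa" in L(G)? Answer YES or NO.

Convert to CNF:
  S -> S X4 | T0 A | T0 C | T1 T0
  A -> T0 T1 | T2 T2
  B -> T2 T2
  C -> B X3 | a
  T0 -> a
  T1 -> b
  T2 -> c
  X3 -> S T0
  X4 -> B S

CYK fill:
  cell(0,0) a: {C,T0}  orig:{C}
  cell(1,1) c: {T2}  orig:{}
  cell(2,2) c: {T2}  orig:{}
  cell(3,3) c: {T2}  orig:{}
  cell(4,4) c: {T2}  orig:{}
  cell(5,5) a: {C,T0}  orig:{C}
  cell(6,6) c: {T2}  orig:{}
  cell(7,7) c: {T2}  orig:{}
  cell(8,8) b: {T1}  orig:{}
  cell(9,9) a: {C,T0}  orig:{C}
  cell(10,10) a: {C,T0}  orig:{C}
  cell(0,1) ac: ∅
  cell(1,2) cc: {A,B}
  cell(2,3) cc: {A,B}
  cell(3,4) cc: {A,B}
  cell(4,5) ca: ∅
  cell(5,6) ac: ∅
  cell(6,7) cc: {A,B}
  cell(7,8) cb: ∅
  cell(8,9) ba: {S}
  cell(9,10) aa: {S}
  cell(0,2) acc: {S}
  cell(1,3) ccc: ∅
  cell(2,4) ccc: ∅
  cell(3,5) cca: ∅
  cell(4,6) cac: ∅
  cell(5,7) acc: {S}
  cell(6,8) ccb: ∅
  cell(7,9) cba: ∅
  cell(8,10) baa: {X3}  orig:{}
  cell(0,3) accc: ∅
  cell(1,4) cccc: ∅
  cell(2,5) ccca: ∅
  cell(3,6) ccac: ∅
  cell(4,7) cacc: ∅
  cell(5,8) accb: ∅
  cell(6,9) ccba: {X4}  orig:{}
  cell(7,10) cbaa: ∅
  cell(0,4) acccc: ∅
  cell(1,5) cccca: ∅
  cell(2,6) cccac: ∅
  cell(3,7) ccacc: {X4}  orig:{}
  cell(4,8) caccb: ∅
  cell(5,9) accba: ∅
  cell(6,10) ccbaa: {C}
  cell(0,5) acccca: ∅
  cell(1,6) ccccac: ∅
  cell(2,7) cccacc: ∅
  cell(3,8) ccaccb: ∅
  cell(4,9) caccba: ∅
  cell(5,10) accbaa: {S}
  cell(0,6) accccac: ∅
  cell(1,7) ccccacc: ∅
  cell(2,8) cccaccb: ∅
  cell(3,9) ccaccba: ∅
  cell(4,10) caccbaa: ∅
  cell(0,7) accccacc: {S}
  cell(1,8) ccccaccb: ∅
  cell(2,9) cccaccba: ∅
  cell(3,10) ccaccbaa: {X4}  orig:{}
  cell(0,8) accccaccb: ∅
  cell(1,9) ccccaccba: ∅
  cell(2,10) cccaccbaa: ∅
  cell(0,9) accccaccba: ∅
  cell(1,10) ccccaccbaa: ∅
  cell(0,10) accccaccbaa: {S}

S ∈ T[0,10] ⇒ YES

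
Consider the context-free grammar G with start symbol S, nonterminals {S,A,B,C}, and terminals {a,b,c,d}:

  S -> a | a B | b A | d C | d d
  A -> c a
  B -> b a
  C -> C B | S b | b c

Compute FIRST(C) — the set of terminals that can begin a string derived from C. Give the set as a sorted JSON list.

FIRST iteration:
round 1:
  A via A→c a: +{c}
  B via B→b a: +{b}
  C via C→b c: +{b}
  S via S→a: +{a}
  S via S→b A: +{b}
  S via S→d C: +{d}
  FIRST[S]={a,b,d}  FIRST[A]={c}  FIRST[B]={b}  FIRST[C]={b}
round 2:
  C via C→S b: +{a,d}
  FIRST[S]={a,b,d}  FIRST[A]={c}  FIRST[B]={b}  FIRST[C]={a,b,d}
round 3: done
  FIRST[S]={a,b,d}  FIRST[A]={c}  FIRST[B]={b}  FIRST[C]={a,b,d}

FIRST(C) = ["a", "b", "d"]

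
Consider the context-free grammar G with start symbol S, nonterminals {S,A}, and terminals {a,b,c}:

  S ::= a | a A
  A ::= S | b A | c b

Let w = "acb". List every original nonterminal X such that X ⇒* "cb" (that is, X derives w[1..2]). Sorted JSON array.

Convert to CNF:
  S -> T0 A | a
  A -> T0 A | T1 A | T2 T1 | a
  T0 -> a
  T1 -> b
  T2 -> c

CYK fill (cells [i..j] with 1 ≤ i ≤ j ≤ 2 only):
  cell(1,1) c: {T2}  orig:{}
  cell(2,2) b: {T1}  orig:{}
  cell(1,2) cb: {A}

Original NTs in T[1,2] deriving "cb": ["A"]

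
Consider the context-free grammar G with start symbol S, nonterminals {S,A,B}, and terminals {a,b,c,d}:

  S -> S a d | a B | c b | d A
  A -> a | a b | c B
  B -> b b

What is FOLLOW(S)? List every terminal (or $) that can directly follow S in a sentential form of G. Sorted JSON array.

FIRST sets, iterate to fixpoint:
iter 1:
  A via A→a: +{a}
  A via A→c B: +{c}
  B via B→b b: +{b}
  S via S→a B: +{a}
  S via S→c b: +{c}
  S via S→d A: +{d}
  S: {a,c,d}  A: {a,c}  B: {b}
iter 2: done
  S: {a,c,d}  A: {a,c}  B: {b}

Compute FOLLOW by fixpoint:
FOLLOW(S) := {$}
round 1:
  S→S a d: FOLLOW(S) ⊇ FIRST(a) = {a}; new: +{a}
  S→a B: FOLLOW(B) ⊇ FOLLOW(S) ⊇ {$,a}; new: +{$,a}
  S→d A: FOLLOW(A) ⊇ FOLLOW(S) ⊇ {$,a}; new: +{$,a}
  FOLLOW[S]={$,a}  FOLLOW[A]={$,a}  FOLLOW[B]={$,a}
round 2: done
  FOLLOW[S]={$,a}  FOLLOW[A]={$,a}  FOLLOW[B]={$,a}

FOLLOW(S) = ["$", "a"]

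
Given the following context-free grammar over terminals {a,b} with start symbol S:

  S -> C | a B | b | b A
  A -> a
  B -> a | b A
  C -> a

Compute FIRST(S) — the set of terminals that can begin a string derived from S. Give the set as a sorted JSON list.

Compute FIRST by fixpoint:
round 1:
  A via A→a: +{a}
  B via B→a: +{a}
  B via B→b A: +{b}
  C via C→a: +{a}
  S via S→C: +{a}
  S via S→b: +{b}
  FIRST[S]={a,b}  FIRST[A]={a}  FIRST[B]={a,b}  FIRST[C]={a}
round 2: done
  FIRST[S]={a,b}  FIRST[A]={a}  FIRST[B]={a,b}  FIRST[C]={a}

FIRST(S) = ["a", "b"]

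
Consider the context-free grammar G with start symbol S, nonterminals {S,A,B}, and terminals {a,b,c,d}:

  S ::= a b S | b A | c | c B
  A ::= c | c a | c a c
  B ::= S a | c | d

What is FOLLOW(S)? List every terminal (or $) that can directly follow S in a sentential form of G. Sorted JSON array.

Compute FIRST by fixpoint:
[1]
  A via A→c: +{c}
  B via B→c: +{c}
  B via B→d: +{d}
  S via S→a b S: +{a}
  S via S→b A: +{b}
  S via S→c: +{c}
  S: {a,b,c}  A: {c}  B: {c,d}
[2]
  B via B→S a: +{a,b}
  S: {a,b,c}  A: {c}  B: {a,b,c,d}
[3] (stable)
  S: {a,b,c}  A: {c}  B: {a,b,c,d}

FOLLOW sets:
initialize: $ ∈ FOLLOW(S)
iter 1:
  B→S a: FOLLOW(S) ⊇ FIRST(a) = {a}; new: +{a}
  S→b A: FOLLOW(A) ⊇ FOLLOW(S) ⊇ {$,a}; new: +{$,a}
  S→c B: FOLLOW(B) ⊇ FOLLOW(S) ⊇ {$,a}; new: +{$,a}
  S: {$,a}  A: {$,a}  B: {$,a}
iter 2: (stable)
  S: {$,a}  A: {$,a}  B: {$,a}

FOLLOW(S) = ["$", "a"]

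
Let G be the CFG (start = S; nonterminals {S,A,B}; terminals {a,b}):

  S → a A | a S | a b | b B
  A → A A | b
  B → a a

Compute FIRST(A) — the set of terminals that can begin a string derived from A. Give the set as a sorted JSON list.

FIRST iteration:
[1]
  A via A→b: +{b}
  B via B→a a: +{a}
  S via S→a A: +{a}
  S via S→b B: +{b}
  FIRST(S)={a,b}  FIRST(A)={b}  FIRST(B)={a}
[2] done
  FIRST(S)={a,b}  FIRST(A)={b}  FIRST(B)={a}

FIRST(A) = ["b"]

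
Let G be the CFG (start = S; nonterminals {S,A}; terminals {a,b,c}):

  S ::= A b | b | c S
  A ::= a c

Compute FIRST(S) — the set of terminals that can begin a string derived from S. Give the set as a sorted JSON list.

FIRST sets, iterate to fixpoint:
round 1:
  A via A→a c: +{a}
  S via S→A b: +{a}
  S via S→b: +{b}
  S via S→c S: +{c}
  FIRST(S)={a,b,c}  FIRST(A)={a}
round 2: — fixpoint
  FIRST(S)={a,b,c}  FIRST(A)={a}

FIRST(S) = ["a", "b", "c"]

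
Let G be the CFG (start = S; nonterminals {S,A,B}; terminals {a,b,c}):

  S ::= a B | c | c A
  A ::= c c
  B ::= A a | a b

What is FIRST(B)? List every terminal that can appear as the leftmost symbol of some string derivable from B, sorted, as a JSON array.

FIRST iteration:
iter 1:
  A via A→c c: +{c}
  B via B→A a: +{c}
  B via B→a b: +{a}
  S via S→a B: +{a}
  S via S→c: +{c}
  FIRST(S)={a,c}  FIRST(A)={c}  FIRST(B)={a,c}
iter 2: done
  FIRST(S)={a,c}  FIRST(A)={c}  FIRST(B)={a,c}

FIRST(B) = ["a", "c"]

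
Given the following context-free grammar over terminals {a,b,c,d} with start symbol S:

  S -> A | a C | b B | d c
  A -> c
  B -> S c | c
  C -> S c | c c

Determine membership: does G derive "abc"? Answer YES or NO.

Convert to CNF:
  S -> T1 C | T2 B | T3 T0 | c
  A -> c
  B -> S T0 | c
  C -> S T0 | T0 T0
  T0 -> c
  T1 -> a
  T2 -> b
  T3 -> d

CYK fill:
  T[0,0] 'a' = {T1}  orig:{}
  T[1,1] 'b' = {T2}  orig:{}
  T[2,2] 'c' = {A,B,S,T0}  orig:{A,B,S}
  T[0,1] 'ab' = ∅
  T[1,2] 'bc' = {S}
  T[0,2] 'abc' = ∅

S ∉ T[0,2] ⇒ NO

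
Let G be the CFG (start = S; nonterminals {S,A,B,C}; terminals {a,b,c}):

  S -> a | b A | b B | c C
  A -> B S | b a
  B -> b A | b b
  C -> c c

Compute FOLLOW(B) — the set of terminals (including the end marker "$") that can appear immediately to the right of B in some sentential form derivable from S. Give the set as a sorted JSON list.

FIRST iteration:
pass 1:
  A via A→b a: +{b}
  B via B→b A: +{b}
  C via C→c c: +{c}
  S via S→a: +{a}
  S via S→b A: +{b}
  S via S→c C: +{c}
  FIRST(S)={a,b,c}  FIRST(A)={b}  FIRST(B)={b}  FIRST(C)={c}
pass 2: — fixpoint
  FIRST(S)={a,b,c}  FIRST(A)={b}  FIRST(B)={b}  FIRST(C)={c}

Compute FOLLOW by fixpoint:
initialize: $ ∈ FOLLOW(S)
pass 1:
  A→B S: FOLLOW(B) ⊇ FIRST(S) = {a,b,c}; new: +{a,b,c}
  B→b A: FOLLOW(A) ⊇ FOLLOW(B) ⊇ {a,b,c}; new: +{a,b,c}
  S→b A: FOLLOW(A) ⊇ FOLLOW(S) ⊇ {$}; new: +{$}
  S→b B: FOLLOW(B) ⊇ FOLLOW(S) ⊇ {$}; new: +{$}
  S→c C: FOLLOW(C) ⊇ FOLLOW(S) ⊇ {$}; new: +{$}
  FOLLOW(S)={$}  FOLLOW(A)={$,a,b,c}  FOLLOW(B)={$,a,b,c}  FOLLOW(C)={$}
pass 2:
  A→B S: FOLLOW(S) ⊇ FOLLOW(A) ⊇ {$,a,b,c}; new: +{a,b,c}
  S→c C: FOLLOW(C) ⊇ FOLLOW(S) ⊇ {$,a,b,c}; new: +{a,b,c}
  FOLLOW(S)={$,a,b,c}  FOLLOW(A)={$,a,b,c}  FOLLOW(B)={$,a,b,c}  FOLLOW(C)={$,a,b,c}
pass 3: done
  FOLLOW(S)={$,a,b,c}  FOLLOW(A)={$,a,b,c}  FOLLOW(B)={$,a,b,c}  FOLLOW(C)={$,a,b,c}

FOLLOW(B) = ["$", "a", "b", "c"]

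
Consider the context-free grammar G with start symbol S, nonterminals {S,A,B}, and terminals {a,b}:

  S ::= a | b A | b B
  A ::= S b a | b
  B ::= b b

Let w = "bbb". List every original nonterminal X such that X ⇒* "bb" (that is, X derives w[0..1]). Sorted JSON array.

CNF form of G:
  S -> T0 A | T0 B | a
  A -> S X2 | b
  B -> T0 T0
  T0 -> b
  T1 -> a
  X2 -> T0 T1

CYK fill, restricted to cells inside w[0..1]:
  T[0,0] 'b' = {A,T0}  orig:{A}
  T[1,1] 'b' = {A,T0}  orig:{A}
  T[0,1] 'bb' = {B,S}

Original NTs in T[0,1] deriving "bb": ["B", "S"]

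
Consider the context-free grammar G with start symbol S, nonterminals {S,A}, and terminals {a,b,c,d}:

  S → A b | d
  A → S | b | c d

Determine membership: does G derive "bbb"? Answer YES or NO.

CNF form of G:
  S -> A T0 | d
  A -> A T0 | T1 T2 | b | d
  T0 -> b
  T1 -> c
  T2 -> d

CYK table (by increasing span):
  [0..0]={A,T0}  "b"  orig:{A}
  [1..1]={A,T0}  "b"  orig:{A}
  [2..2]={A,T0}  "b"  orig:{A}
  [0..1]={A,S}  "bb"
  [1..2]={A,S}  "bb"
  [0..2]={A,S}  "bbb"

S ∈ T[0,2] ⇒ YES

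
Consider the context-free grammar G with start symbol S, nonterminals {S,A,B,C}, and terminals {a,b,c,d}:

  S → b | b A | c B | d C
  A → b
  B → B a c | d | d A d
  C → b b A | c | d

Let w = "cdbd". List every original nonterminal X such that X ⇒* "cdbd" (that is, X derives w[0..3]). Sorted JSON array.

CNF form of G:
  S -> T1 B | T2 C | T3 A | b
  A -> b
  B -> B X4 | T2 X5 | d
  C -> T3 X6 | c | d
  T0 -> a
  T1 -> c
  T2 -> d
  T3 -> b
  X4 -> T0 T1
  X5 -> A T2
  X6 -> T3 A

CYK table (by increasing span), restricted to cells inside w[0..3]:
  [0..0]={C,T1}  "c"  orig:{C}
  [1..1]={B,C,T2}  "d"  orig:{B,C}
  [2..2]={A,S,T3}  "b"  orig:{A,S}
  [3..3]={B,C,T2}  "d"  orig:{B,C}
  [0..1]={S}  "cd"
  [1..2]=∅  "db"
  [2..3]={X5}  "bd"  orig:{}
  [0..2]=∅  "cdb"
  [1..3]={B}  "dbd"
  [0..3]={S}  "cdbd"

Original NTs in T[0,3] deriving "cdbd": ["S"]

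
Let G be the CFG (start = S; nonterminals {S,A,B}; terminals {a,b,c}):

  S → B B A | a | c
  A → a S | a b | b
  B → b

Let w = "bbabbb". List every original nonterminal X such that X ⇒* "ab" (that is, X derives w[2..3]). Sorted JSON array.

Convert to CNF:
  S -> B X2 | a | c
  A -> T0 S | T0 T1 | b
  B -> b
  T0 -> a
  T1 -> b
  X2 -> B A

Fill CYK table bottom-up — only the sub-triangle for w[2..3]:
  cell(2,2) a: {S,T0}  orig:{S}
  cell(3,3) b: {A,B,T1}  orig:{A,B}
  cell(2,3) ab: {A}

Original NTs in T[2,3] deriving "ab": ["A"]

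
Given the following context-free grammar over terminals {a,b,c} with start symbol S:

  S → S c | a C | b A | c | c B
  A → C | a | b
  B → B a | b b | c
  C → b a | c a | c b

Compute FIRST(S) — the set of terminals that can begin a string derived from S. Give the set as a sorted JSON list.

Compute FIRST by fixpoint:
pass 1:
  A via A→a: +{a}
  A via A→b: +{b}
  B via B→b b: +{b}
  B via B→c: +{c}
  C via C→b a: +{b}
  C via C→c a: +{c}
  S via S→a C: +{a}
  S via S→b A: +{b}
  S via S→c: +{c}
  FIRST[S]={a,b,c}  FIRST[A]={a,b}  FIRST[B]={b,c}  FIRST[C]={b,c}
pass 2:
  A via A→C: +{c}
  FIRST[S]={a,b,c}  FIRST[A]={a,b,c}  FIRST[B]={b,c}  FIRST[C]={b,c}
pass 3: (no change)
  FIRST[S]={a,b,c}  FIRST[A]={a,b,c}  FIRST[B]={b,c}  FIRST[C]={b,c}

FIRST(S) = ["a", "b", "c"]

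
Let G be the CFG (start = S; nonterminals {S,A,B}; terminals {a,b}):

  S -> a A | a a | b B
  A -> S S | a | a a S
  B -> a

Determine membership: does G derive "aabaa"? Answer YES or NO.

Convert to CNF:
  S -> T0 A | T0 T0 | T1 B
  A -> S S | T0 X2 | a
  B -> a
  T0 -> a
  T1 -> b
  X2 -> T0 S

CYK fill:
  [0..0]={A,B,T0}  "a"  orig:{A,B}
  [1..1]={A,B,T0}  "a"  orig:{A,B}
  [2..2]={T1}  "b"  orig:{}
  [3..3]={A,B,T0}  "a"  orig:{A,B}
  [4..4]={A,B,T0}  "a"  orig:{A,B}
  [0..1]={S}  "aa"
  [1..2]=∅  "ab"
  [2..3]={S}  "ba"
  [3..4]={S}  "aa"
  [0..2]=∅  "aab"
  [1..3]={X2}  "aba"  orig:{}
  [2..4]=∅  "baa"
  [0..3]={A}  "aaba"
  [1..4]=∅  "abaa"
  [0..4]=∅  "aabaa"

S ∉ T[0,4] ⇒ NO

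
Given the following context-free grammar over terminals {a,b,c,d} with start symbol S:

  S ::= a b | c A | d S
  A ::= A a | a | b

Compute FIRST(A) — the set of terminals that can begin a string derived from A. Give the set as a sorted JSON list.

FIRST iteration:
[1]
  A via A→a: +{a}
  A via A→b: +{b}
  S via S→a b: +{a}
  S via S→c A: +{c}
  S via S→d S: +{d}
  S: {a,c,d}  A: {a,b}
[2] (no change)
  S: {a,c,d}  A: {a,b}

FIRST(A) = ["a", "b"]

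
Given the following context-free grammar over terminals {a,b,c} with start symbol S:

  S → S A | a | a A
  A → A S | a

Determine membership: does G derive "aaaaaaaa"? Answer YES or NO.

CNF form of G:
  S -> S A | T0 A | a
  A -> A S | a
  T0 -> a

CYK fill:
  [0..0]={A,S,T0}  "a"  orig:{A,S}
  [1..1]={A,S,T0}  "a"  orig:{A,S}
  [2..2]={A,S,T0}  "a"  orig:{A,S}
  [3..3]={A,S,T0}  "a"  orig:{A,S}
  [4..4]={A,S,T0}  "a"  orig:{A,S}
  [5..5]={A,S,T0}  "a"  orig:{A,S}
  [6..6]={A,S,T0}  "a"  orig:{A,S}
  [7..7]={A,S,T0}  "a"  orig:{A,S}
  [0..1]={A,S}  "aa"
  [1..2]={A,S}  "aa"
  [2..3]={A,S}  "aa"
  [3..4]={A,S}  "aa"
  [4..5]={A,S}  "aa"
  [5..6]={A,S}  "aa"
  [6..7]={A,S}  "aa"
  [0..2]={A,S}  "aaa"
  [1..3]={A,S}  "aaa"
  [2..4]={A,S}  "aaa"
  [3..5]={A,S}  "aaa"
  [4..6]={A,S}  "aaa"
  [5..7]={A,S}  "aaa"
  [0..3]={A,S}  "aaaa"
  [1..4]={A,S}  "aaaa"
  [2..5]={A,S}  "aaaa"
  [3..6]={A,S}  "aaaa"
  [4..7]={A,S}  "aaaa"
  [0..4]={A,S}  "aaaaa"
  [1..5]={A,S}  "aaaaa"
  [2..6]={A,S}  "aaaaa"
  [3..7]={A,S}  "aaaaa"
  [0..5]={A,S}  "aaaaaa"
  [1..6]={A,S}  "aaaaaa"
  [2..7]={A,S}  "aaaaaa"
  [0..6]={A,S}  "aaaaaaa"
  [1..7]={A,S}  "aaaaaaa"
  [0..7]={A,S}  "aaaaaaaa"

S ∈ T[0,7] ⇒ YES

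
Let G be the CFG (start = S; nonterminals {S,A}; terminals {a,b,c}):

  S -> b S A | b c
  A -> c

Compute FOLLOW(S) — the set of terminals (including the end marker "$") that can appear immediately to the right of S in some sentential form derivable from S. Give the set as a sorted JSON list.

FIRST sets, iterate to fixpoint:
[1]
  A via A→c: +{c}
  S via S→b S A: +{b}
  S: {b}  A: {c}
[2] done
  S: {b}  A: {c}

FOLLOW iteration:
initialize: $ ∈ FOLLOW(S)
[1]
  S→b S A: FOLLOW(S) ⊇ FIRST(A) = {c}; new: +{c}
  S→b S A: FOLLOW(A) ⊇ FOLLOW(S) ⊇ {$,c}; new: +{$,c}
  FOLLOW(S)={$,c}  FOLLOW(A)={$,c}
[2] (no change)
  FOLLOW(S)={$,c}  FOLLOW(A)={$,c}

FOLLOW(S) = ["$", "c"]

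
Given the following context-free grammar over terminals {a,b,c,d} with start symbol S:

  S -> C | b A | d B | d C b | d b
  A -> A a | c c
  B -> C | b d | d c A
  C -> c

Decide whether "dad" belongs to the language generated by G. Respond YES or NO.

Convert to CNF:
  S -> T2 A | T3 B | T3 T2 | T3 X5 | c
  A -> A T0 | T1 T1
  B -> T2 T3 | T3 X4 | c
  C -> c
  T0 -> a
  T1 -> c
  T2 -> b
  T3 -> d
  X4 -> T1 A
  X5 -> C T2

CYK fill:
  cell(0,0) d: {T3}  orig:{}
  cell(1,1) a: {T0}  orig:{}
  cell(2,2) d: {T3}  orig:{}
  cell(0,1) da: ∅
  cell(1,2) ad: ∅
  cell(0,2) dad: ∅

S ∉ T[0,2] ⇒ NO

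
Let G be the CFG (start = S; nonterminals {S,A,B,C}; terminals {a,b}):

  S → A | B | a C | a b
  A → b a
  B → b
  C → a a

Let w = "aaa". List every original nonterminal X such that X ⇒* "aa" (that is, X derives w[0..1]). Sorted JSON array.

Convert to CNF:
  S -> T0 T1 | T1 C | T1 T0 | b
  A -> T0 T1
  B -> b
  C -> T1 T1
  T0 -> b
  T1 -> a

CYK table (by increasing span) (cells [i..j] with 0 ≤ i ≤ j ≤ 1 only):
  [0..0]={T1}  "a"  orig:{}
  [1..1]={T1}  "a"  orig:{}
  [0..1]={C}  "aa"

Original NTs in T[0,1] deriving "aa": ["C"]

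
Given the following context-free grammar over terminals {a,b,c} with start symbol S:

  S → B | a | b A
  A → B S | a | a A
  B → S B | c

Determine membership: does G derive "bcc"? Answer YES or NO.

Convert to CNF:
  S -> S B | T1 A | a | c
  A -> B S | T0 A | a
  B -> S B | c
  T0 -> a
  T1 -> b

CYK table (by increasing span):
  T[0,0] 'b' = {T1}  orig:{}
  T[1,1] 'c' = {B,S}
  T[2,2] 'c' = {B,S}
  T[0,1] 'bc' = ∅
  T[1,2] 'cc' = {A,B,S}
  T[0,2] 'bcc' = {S}

S ∈ T[0,2] ⇒ YES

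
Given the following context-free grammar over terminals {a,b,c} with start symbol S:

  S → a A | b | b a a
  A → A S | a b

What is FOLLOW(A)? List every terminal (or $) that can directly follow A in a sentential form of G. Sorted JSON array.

FIRST sets, iterate to fixpoint:
pass 1:
  A via A→a b: +{a}
  S via S→a A: +{a}
  S via S→b: +{b}
  FIRST(S)={a,b}  FIRST(A)={a}
pass 2: done
  FIRST(S)={a,b}  FIRST(A)={a}

FOLLOW sets:
FOLLOW(S) := {$}
[1]
  A→A S: FOLLOW(A) ⊇ FIRST(S) = {a,b}; new: +{a,b}
  A→A S: FOLLOW(S) ⊇ FOLLOW(A) ⊇ {a,b}; new: +{a,b}
  S→a A: FOLLOW(A) ⊇ FOLLOW(S) ⊇ {$,a,b}; new: +{$}
  S: {$,a,b}  A: {$,a,b}
[2] — fixpoint
  S: {$,a,b}  A: {$,a,b}

FOLLOW(A) = ["$", "a", "b"]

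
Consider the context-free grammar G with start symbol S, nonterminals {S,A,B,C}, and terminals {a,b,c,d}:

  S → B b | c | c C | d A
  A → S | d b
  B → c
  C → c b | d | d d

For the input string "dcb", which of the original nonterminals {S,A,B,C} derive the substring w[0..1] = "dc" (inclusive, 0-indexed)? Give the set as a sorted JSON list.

Convert to CNF:
  S -> B T0 | T1 C | T2 A | c
  A -> B T0 | T1 C | T2 A | T2 T0 | c
  B -> c
  C -> T1 T0 | T2 T2 | d
  T0 -> b
  T1 -> c
  T2 -> d

Fill CYK table bottom-up — only the sub-triangle for w[0..1]:
  [0..0]={C,T2}  "d"  orig:{C}
  [1..1]={A,B,S,T1}  "c"  orig:{A,B,S}
  [0..1]={A,S}  "dc"

Original NTs in T[0,1] deriving "dc": ["A", "S"]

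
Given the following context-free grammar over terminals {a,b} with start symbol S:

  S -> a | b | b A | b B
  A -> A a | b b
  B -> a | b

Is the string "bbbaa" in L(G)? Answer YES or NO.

CNF form of G:
  S -> T1 A | T1 B | a | b
  A -> A T0 | T1 T1
  B -> a | b
  T0 -> a
  T1 -> b

CYK fill:
  cell(0,0) b: {B,S,T1}  orig:{B,S}
  cell(1,1) b: {B,S,T1}  orig:{B,S}
  cell(2,2) b: {B,S,T1}  orig:{B,S}
  cell(3,3) a: {B,S,T0}  orig:{B,S}
  cell(4,4) a: {B,S,T0}  orig:{B,S}
  cell(0,1) bb: {A,S}
  cell(1,2) bb: {A,S}
  cell(2,3) ba: {S}
  cell(3,4) aa: ∅
  cell(0,2) bbb: {S}
  cell(1,3) bba: {A}
  cell(2,4) baa: ∅
  cell(0,3) bbba: {S}
  cell(1,4) bbaa: {A}
  cell(0,4) bbbaa: {S}

S ∈ T[0,4] ⇒ YES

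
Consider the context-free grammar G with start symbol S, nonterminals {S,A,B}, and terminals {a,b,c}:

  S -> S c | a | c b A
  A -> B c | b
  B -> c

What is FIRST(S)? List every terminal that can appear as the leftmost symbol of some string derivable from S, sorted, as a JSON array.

Compute FIRST by fixpoint:
pass 1:
  A via A→b: +{b}
  B via B→c: +{c}
  S via S→a: +{a}
  S via S→c b A: +{c}
  FIRST(S)={a,c}  FIRST(A)={b}  FIRST(B)={c}
pass 2:
  A via A→B c: +{c}
  FIRST(S)={a,c}  FIRST(A)={b,c}  FIRST(B)={c}
pass 3: — fixpoint
  FIRST(S)={a,c}  FIRST(A)={b,c}  FIRST(B)={c}

FIRST(S) = ["a", "c"]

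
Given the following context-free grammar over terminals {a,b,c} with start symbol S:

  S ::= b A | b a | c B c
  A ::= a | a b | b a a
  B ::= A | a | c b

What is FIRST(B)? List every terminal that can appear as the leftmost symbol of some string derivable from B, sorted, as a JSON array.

FIRST sets, iterate to fixpoint:
round 1:
  A via A→a: +{a}
  A via A→b a a: +{b}
  B via B→A: +{a,b}
  B via B→c b: +{c}
  S via S→b A: +{b}
  S via S→c B c: +{c}
  S: {b,c}  A: {a,b}  B: {a,b,c}
round 2: (no change)
  S: {b,c}  A: {a,b}  B: {a,b,c}

FIRST(B) = ["a", "b", "c"]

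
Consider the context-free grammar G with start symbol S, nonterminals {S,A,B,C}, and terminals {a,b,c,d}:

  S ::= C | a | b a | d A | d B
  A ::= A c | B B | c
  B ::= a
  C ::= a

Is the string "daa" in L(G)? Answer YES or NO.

CNF form of G:
  S -> T1 T2 | T3 A | T3 B | a
  A -> A T0 | B B | c
  B -> a
  C -> a
  T0 -> c
  T1 -> b
  T2 -> a
  T3 -> d

Fill CYK table bottom-up:
  [0..0]={T3}  "d"  orig:{}
  [1..1]={B,C,S,T2}  "a"  orig:{B,C,S}
  [2..2]={B,C,S,T2}  "a"  orig:{B,C,S}
  [0..1]={S}  "da"
  [1..2]={A}  "aa"
  [0..2]={S}  "daa"

S ∈ T[0,2] ⇒ YES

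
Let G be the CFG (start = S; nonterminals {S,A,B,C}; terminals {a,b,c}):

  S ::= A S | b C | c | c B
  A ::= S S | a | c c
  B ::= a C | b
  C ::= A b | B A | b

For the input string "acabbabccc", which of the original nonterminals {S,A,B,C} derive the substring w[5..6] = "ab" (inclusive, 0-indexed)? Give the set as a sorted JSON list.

Convert to CNF:
  S -> A S | T0 B | T2 C | c
  A -> S S | T0 T0 | a
  B -> T1 C | b
  C -> A T2 | B A | b
  T0 -> c
  T1 -> a
  T2 -> b

Fill CYK table bottom-up — only the sub-triangle for w[5..6]:
  [5..5]={A,T1}  "a"  orig:{A}
  [6..6]={B,C,T2}  "b"  orig:{B,C}
  [5..6]={B,C}  "ab"

Original NTs in T[5,6] deriving "ab": ["B", "C"]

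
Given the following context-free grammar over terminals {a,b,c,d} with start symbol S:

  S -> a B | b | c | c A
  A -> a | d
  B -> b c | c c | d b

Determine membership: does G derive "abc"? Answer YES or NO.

CNF form of G:
  S -> T1 A | T3 B | b | c
  A -> a | d
  B -> T0 T1 | T1 T1 | T2 T0
  T0 -> b
  T1 -> c
  T2 -> d
  T3 -> a

CYK fill:
  [0..0]={A,T3}  "a"  orig:{A}
  [1..1]={S,T0}  "b"  orig:{S}
  [2..2]={S,T1}  "c"  orig:{S}
  [0..1]=∅  "ab"
  [1..2]={B}  "bc"
  [0..2]={S}  "abc"

S ∈ T[0,2] ⇒ YES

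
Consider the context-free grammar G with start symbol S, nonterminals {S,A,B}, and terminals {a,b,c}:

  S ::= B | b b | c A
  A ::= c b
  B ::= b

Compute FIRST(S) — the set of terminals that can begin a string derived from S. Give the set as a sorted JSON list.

FIRST sets, iterate to fixpoint:
round 1:
  A via A→c b: +{c}
  B via B→b: +{b}
  S via S→B: +{b}
  S via S→c A: +{c}
  FIRST[S]={b,c}  FIRST[A]={c}  FIRST[B]={b}
round 2: (stable)
  FIRST[S]={b,c}  FIRST[A]={c}  FIRST[B]={b}

FIRST(S) = ["b", "c"]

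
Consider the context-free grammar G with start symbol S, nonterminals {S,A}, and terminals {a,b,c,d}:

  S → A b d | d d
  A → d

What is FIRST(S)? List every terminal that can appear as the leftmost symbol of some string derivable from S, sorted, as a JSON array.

Compute FIRST by fixpoint:
iter 1:
  A via A→d: +{d}
  S via S→A b d: +{d}
  FIRST(S)={d}  FIRST(A)={d}
iter 2: done
  FIRST(S)={d}  FIRST(A)={d}

FIRST(S) = ["d"]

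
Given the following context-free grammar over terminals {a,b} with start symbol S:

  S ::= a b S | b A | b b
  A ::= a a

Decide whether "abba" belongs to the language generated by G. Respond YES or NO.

Convert to CNF:
  S -> T0 X2 | T1 A | T1 T1
  A -> T0 T0
  T0 -> a
  T1 -> b
  X2 -> T1 S

Fill CYK table bottom-up:
  T[0,0] 'a' = {T0}  orig:{}
  T[1,1] 'b' = {T1}  orig:{}
  T[2,2] 'b' = {T1}  orig:{}
  T[3,3] 'a' = {T0}  orig:{}
  T[0,1] 'ab' = ∅
  T[1,2] 'bb' = {S}
  T[2,3] 'ba' = ∅
  T[0,2] 'abb' = ∅
  T[1,3] 'bba' = ∅
  T[0,3] 'abba' = ∅

S ∉ T[0,3] ⇒ NO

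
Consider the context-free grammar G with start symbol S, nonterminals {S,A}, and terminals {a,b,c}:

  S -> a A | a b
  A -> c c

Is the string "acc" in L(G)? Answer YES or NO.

CNF form of G:
  S -> T1 A | T1 T2
  A -> T0 T0
  T0 -> c
  T1 -> a
  T2 -> b

CYK fill:
  cell(0,0) a: {T1}  orig:{}
  cell(1,1) c: {T0}  orig:{}
  cell(2,2) c: {T0}  orig:{}
  cell(0,1) ac: ∅
  cell(1,2) cc: {A}
  cell(0,2) acc: {S}

S ∈ T[0,2] ⇒ YES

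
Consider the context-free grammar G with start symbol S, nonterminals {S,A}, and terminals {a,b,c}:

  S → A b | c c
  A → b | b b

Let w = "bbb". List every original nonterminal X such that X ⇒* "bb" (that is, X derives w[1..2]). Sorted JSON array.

Convert to CNF:
  S -> A T0 | T1 T1
  A -> T0 T0 | b
  T0 -> b
  T1 -> c

CYK table (by increasing span) (cells [i..j] with 1 ≤ i ≤ j ≤ 2 only):
  cell(1,1) b: {A,T0}  orig:{A}
  cell(2,2) b: {A,T0}  orig:{A}
  cell(1,2) bb: {A,S}

Original NTs in T[1,2] deriving "bb": ["A", "S"]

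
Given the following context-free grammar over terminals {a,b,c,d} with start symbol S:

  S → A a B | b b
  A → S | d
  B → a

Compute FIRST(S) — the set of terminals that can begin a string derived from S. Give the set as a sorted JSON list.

Compute FIRST by fixpoint:
round 1:
  A via A→d: +{d}
  B via B→a: +{a}
  S via S→A a B: +{d}
  S via S→b b: +{b}
  S: {b,d}  A: {d}  B: {a}
round 2:
  A via A→S: +{b}
  S: {b,d}  A: {b,d}  B: {a}
round 3: done
  S: {b,d}  A: {b,d}  B: {a}

FIRST(S) = ["b", "d"]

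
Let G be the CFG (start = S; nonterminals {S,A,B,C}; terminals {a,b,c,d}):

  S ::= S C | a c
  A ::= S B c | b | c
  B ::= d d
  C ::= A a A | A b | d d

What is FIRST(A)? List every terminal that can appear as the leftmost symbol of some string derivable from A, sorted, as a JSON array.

FIRST sets, iterate to fixpoint:
iter 1:
  A via A→b: +{b}
  A via A→c: +{c}
  B via B→d d: +{d}
  C via C→A a A: +{b,c}
  C via C→d d: +{d}
  S via S→a c: +{a}
  FIRST[S]={a}  FIRST[A]={b,c}  FIRST[B]={d}  FIRST[C]={b,c,d}
iter 2:
  A via A→S B c: +{a}
  C via C→A a A: +{a}
  FIRST[S]={a}  FIRST[A]={a,b,c}  FIRST[B]={d}  FIRST[C]={a,b,c,d}
iter 3: (no change)
  FIRST[S]={a}  FIRST[A]={a,b,c}  FIRST[B]={d}  FIRST[C]={a,b,c,d}

FIRST(A) = ["a", "b", "c"]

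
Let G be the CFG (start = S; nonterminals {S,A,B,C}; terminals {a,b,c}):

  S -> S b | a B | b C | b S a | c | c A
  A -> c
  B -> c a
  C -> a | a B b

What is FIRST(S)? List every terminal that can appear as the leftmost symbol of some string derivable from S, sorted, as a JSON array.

Compute FIRST by fixpoint:
round 1:
  A via A→c: +{c}
  B via B→c a: +{c}
  C via C→a: +{a}
  S via S→a B: +{a}
  S via S→b C: +{b}
  S via S→c: +{c}
  S: {a,b,c}  A: {c}  B: {c}  C: {a}
round 2: — fixpoint
  S: {a,b,c}  A: {c}  B: {c}  C: {a}

FIRST(S) = ["a", "b", "c"]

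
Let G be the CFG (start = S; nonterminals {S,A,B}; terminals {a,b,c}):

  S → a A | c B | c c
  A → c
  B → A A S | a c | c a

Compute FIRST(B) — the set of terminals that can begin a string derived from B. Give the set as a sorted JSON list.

Compute FIRST by fixpoint:
iter 1:
  A via A→c: +{c}
  B via B→A A S: +{c}
  B via B→a c: +{a}
  S via S→a A: +{a}
  S via S→c B: +{c}
  S: {a,c}  A: {c}  B: {a,c}
iter 2: (no change)
  S: {a,c}  A: {c}  B: {a,c}

FIRST(B) = ["a", "c"]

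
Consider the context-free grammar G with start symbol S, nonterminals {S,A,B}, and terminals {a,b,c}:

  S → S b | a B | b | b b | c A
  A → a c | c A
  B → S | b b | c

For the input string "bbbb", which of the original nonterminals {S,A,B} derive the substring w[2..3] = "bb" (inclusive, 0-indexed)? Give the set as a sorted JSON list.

Convert to CNF:
  S -> S T2 | T0 B | T1 A | T2 T2 | b
  A -> T0 T1 | T1 A
  B -> S T2 | T0 B | T1 A | T2 T2 | b | c
  T0 -> a
  T1 -> c
  T2 -> b

CYK fill (cells [i..j] with 2 ≤ i ≤ j ≤ 3 only):
  cell(2,2) b: {B,S,T2}  orig:{B,S}
  cell(3,3) b: {B,S,T2}  orig:{B,S}
  cell(2,3) bb: {B,S}

Original NTs in T[2,3] deriving "bb": ["B", "S"]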